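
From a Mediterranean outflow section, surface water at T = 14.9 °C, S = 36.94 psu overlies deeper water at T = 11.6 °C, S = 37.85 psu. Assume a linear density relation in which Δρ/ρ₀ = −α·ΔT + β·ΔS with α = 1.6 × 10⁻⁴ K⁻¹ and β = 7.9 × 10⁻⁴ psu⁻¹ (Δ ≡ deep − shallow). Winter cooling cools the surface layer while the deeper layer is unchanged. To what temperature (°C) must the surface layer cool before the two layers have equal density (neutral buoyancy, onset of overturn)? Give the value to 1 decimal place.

Neutral buoyancy requires Δρ = 0, i.e. −α(T_deep − T_surf′) + β(S_deep − S_surf) = 0.
T_surf′ = T_deep − (β/α)·ΔS = 11.6 − (7.9 × 10⁻⁴/1.6 × 10⁻⁴)·(+0.91) = 7.107 °C.
Cooling required: 14.9 − (7.107) = 7.793 °C.

7.1 °C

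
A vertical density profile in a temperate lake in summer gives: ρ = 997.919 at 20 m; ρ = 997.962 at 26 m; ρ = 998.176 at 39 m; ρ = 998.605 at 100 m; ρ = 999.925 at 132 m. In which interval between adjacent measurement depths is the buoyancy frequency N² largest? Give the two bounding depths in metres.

Compute the density gradient over each adjacent pair:
  20–26 m: Δρ/Δz = 0.043/6 = 7.2 × 10⁻³ kg m⁻⁴
  26–39 m: Δρ/Δz = 0.214/13 = 0.016 kg m⁻⁴
  39–100 m: Δρ/Δz = 0.429/61 = 7.0 × 10⁻³ kg m⁻⁴
  100–132 m: Δρ/Δz = 1.320/32 = 0.041 kg m⁻⁴
The largest gradient is in the 100–132 m interval — the pycnocline.

100–132 m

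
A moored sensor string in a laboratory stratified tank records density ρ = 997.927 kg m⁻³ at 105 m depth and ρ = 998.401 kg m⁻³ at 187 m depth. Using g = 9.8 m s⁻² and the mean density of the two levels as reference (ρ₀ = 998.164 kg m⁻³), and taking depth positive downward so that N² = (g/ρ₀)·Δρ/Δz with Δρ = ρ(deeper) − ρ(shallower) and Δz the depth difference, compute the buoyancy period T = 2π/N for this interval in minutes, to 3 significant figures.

Δρ = 998.401 − 997.927 = 0.474 kg m⁻³ over Δz = 187 − 105 = 82 m.
N² = (9.8/998.164) × (0.474/82) = 5.6753 × 10⁻⁵ s⁻².
N = √(5.6753 × 10⁻⁵) = 7.5335 × 10⁻³ rad s⁻¹, so T = 2π/N = 834.03 s = 13.900 min ≈ 13.9 min.

13.9 min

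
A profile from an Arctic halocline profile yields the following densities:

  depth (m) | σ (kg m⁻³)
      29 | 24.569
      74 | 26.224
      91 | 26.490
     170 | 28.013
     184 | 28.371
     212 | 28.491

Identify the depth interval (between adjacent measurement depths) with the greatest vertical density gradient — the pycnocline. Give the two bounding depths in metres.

Compute the density gradient over each adjacent pair:
  29–74 m: Δρ/Δz = 1.655/45 = 0.037 kg m⁻⁴
  74–91 m: Δρ/Δz = 0.266/17 = 0.016 kg m⁻⁴
  91–170 m: Δρ/Δz = 1.523/79 = 0.019 kg m⁻⁴
  170–184 m: Δρ/Δz = 0.358/14 = 0.026 kg m⁻⁴
  184–212 m: Δρ/Δz = 0.120/28 = 4.3 × 10⁻³ kg m⁻⁴
The largest gradient is in the 29–74 m interval — the pycnocline.

29–74 m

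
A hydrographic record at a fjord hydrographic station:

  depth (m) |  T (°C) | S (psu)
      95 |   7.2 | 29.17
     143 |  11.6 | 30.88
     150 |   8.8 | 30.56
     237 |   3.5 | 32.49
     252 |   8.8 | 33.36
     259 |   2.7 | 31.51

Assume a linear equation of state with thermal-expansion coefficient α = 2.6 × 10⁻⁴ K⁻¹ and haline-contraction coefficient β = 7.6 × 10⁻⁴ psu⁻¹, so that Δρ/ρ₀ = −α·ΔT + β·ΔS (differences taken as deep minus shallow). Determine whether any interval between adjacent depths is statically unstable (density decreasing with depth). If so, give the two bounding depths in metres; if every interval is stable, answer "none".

237–252 m

Evaluate Δρ/ρ₀ = −αΔT + βΔS across each adjacent pair:
  95–143 m: −αΔT+βΔS = −(2.6 × 10⁻⁴)(+4.4)+(7.6 × 10⁻⁴)(+1.71) = 1.6 × 10⁻⁴ → stable
  143–150 m: −αΔT+βΔS = −(2.6 × 10⁻⁴)(-2.8)+(7.6 × 10⁻⁴)(-0.32) = 4.8 × 10⁻⁴ → stable
  150–237 m: −αΔT+βΔS = −(2.6 × 10⁻⁴)(-5.3)+(7.6 × 10⁻⁴)(+1.93) = 2.8 × 10⁻³ → stable
  237–252 m: −αΔT+βΔS = −(2.6 × 10⁻⁴)(+5.3)+(7.6 × 10⁻⁴)(+0.87) = -7.2 × 10⁻⁴ → UNSTABLE
  252–259 m: −αΔT+βΔS = −(2.6 × 10⁻⁴)(-6.1)+(7.6 × 10⁻⁴)(-1.85) = 1.8 × 10⁻⁴ → stable
The 237–252 m interval has Δρ < 0: lighter water underlies denser water.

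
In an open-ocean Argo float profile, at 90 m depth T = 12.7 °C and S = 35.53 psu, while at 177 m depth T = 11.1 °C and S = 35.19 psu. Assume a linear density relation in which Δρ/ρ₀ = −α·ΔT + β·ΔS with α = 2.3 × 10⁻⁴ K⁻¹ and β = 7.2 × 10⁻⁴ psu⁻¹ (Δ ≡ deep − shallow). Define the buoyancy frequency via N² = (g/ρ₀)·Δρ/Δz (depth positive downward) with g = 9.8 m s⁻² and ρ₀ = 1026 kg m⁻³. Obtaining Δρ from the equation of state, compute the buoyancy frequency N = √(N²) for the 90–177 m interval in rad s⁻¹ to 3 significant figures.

3.73 × 10⁻³ rad s⁻¹

ΔT = -1.6 K, ΔS = -0.34 psu (deep − shallow).
Δρ/ρ₀ = −αΔT + βΔS = 3.68 × 10⁻⁴ − 2.448 × 10⁻⁴ = 1.232 × 10⁻⁴, so Δρ ≈ 0.1264 kg m⁻³.
N² = (g/ρ₀)·Δρ/Δz = g·(Δρ/ρ₀)/Δz = 9.8 × 1.232 × 10⁻⁴ / 87 = 1.3878 × 10⁻⁵ s⁻².
N = √(1.3878 × 10⁻⁵) = 3.7253 × 10⁻³ rad s⁻¹ ≈ 3.73 × 10⁻³ rad s⁻¹.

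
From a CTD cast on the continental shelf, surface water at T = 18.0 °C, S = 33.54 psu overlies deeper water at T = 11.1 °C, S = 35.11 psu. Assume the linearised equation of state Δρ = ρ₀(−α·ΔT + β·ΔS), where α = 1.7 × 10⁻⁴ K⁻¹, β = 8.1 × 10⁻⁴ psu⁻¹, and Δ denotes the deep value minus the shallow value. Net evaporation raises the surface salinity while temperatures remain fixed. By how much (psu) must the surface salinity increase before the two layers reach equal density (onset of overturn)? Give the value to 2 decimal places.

3.02 psu

Neutral buoyancy requires −α(T_deep − T_surf) + β(S_deep − S_surf′) = 0.
S_surf′ = S_deep − (α/β)·ΔT = 35.11 − (1.7 × 10⁻⁴/8.1 × 10⁻⁴)·(-6.9) = 36.5581 psu.
Increase required: 36.5581 − 33.54 = 3.0181 psu.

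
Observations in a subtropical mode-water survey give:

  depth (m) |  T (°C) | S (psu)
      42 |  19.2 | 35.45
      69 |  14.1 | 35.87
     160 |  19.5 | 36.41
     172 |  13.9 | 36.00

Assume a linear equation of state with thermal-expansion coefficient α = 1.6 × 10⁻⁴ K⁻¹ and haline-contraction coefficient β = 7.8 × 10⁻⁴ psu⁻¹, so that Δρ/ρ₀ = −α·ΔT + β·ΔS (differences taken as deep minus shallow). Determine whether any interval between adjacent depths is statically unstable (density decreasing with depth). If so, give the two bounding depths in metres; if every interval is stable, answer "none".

69–160 m

Evaluate Δρ/ρ₀ = −αΔT + βΔS across each adjacent pair:
  42–69 m: −αΔT+βΔS = −(1.6 × 10⁻⁴)(-5.1)+(7.8 × 10⁻⁴)(+0.42) = 1.1 × 10⁻³ → stable
  69–160 m: −αΔT+βΔS = −(1.6 × 10⁻⁴)(+5.4)+(7.8 × 10⁻⁴)(+0.54) = -4.4 × 10⁻⁴ → UNSTABLE
  160–172 m: −αΔT+βΔS = −(1.6 × 10⁻⁴)(-5.6)+(7.8 × 10⁻⁴)(-0.41) = 5.8 × 10⁻⁴ → stable
The 69–160 m interval has Δρ < 0: lighter water underlies denser water.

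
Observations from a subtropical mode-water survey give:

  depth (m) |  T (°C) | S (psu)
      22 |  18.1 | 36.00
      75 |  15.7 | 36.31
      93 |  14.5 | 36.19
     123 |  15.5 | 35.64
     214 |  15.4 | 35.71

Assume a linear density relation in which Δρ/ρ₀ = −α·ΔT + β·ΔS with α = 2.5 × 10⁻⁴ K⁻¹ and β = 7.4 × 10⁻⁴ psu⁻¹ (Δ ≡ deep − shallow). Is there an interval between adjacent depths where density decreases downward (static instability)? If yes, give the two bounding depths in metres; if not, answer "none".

93–123 m

Evaluate Δρ/ρ₀ = −αΔT + βΔS across each adjacent pair:
  22–75 m: −αΔT+βΔS = −(2.5 × 10⁻⁴)(-2.4)+(7.4 × 10⁻⁴)(+0.31) = 8.3 × 10⁻⁴ → stable
  75–93 m: −αΔT+βΔS = −(2.5 × 10⁻⁴)(-1.2)+(7.4 × 10⁻⁴)(-0.12) = 2.1 × 10⁻⁴ → stable
  93–123 m: −αΔT+βΔS = −(2.5 × 10⁻⁴)(+1.0)+(7.4 × 10⁻⁴)(-0.55) = -6.6 × 10⁻⁴ → UNSTABLE
  123–214 m: −αΔT+βΔS = −(2.5 × 10⁻⁴)(-0.1)+(7.4 × 10⁻⁴)(+0.07) = 7.7 × 10⁻⁵ → stable
The 93–123 m interval has Δρ < 0: lighter water underlies denser water.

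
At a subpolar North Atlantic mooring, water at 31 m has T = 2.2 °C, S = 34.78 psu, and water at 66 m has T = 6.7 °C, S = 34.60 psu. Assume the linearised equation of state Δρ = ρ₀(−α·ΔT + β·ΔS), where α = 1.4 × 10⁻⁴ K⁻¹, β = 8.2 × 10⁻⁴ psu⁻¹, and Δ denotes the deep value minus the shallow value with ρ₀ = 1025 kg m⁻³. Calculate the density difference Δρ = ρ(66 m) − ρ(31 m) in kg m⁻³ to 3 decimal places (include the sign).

-0.797 kg m⁻³

ΔT = +4.5 K, ΔS = -0.18 psu (deep − shallow).
Δρ/ρ₀ = −(1.4 × 10⁻⁴)(+4.5) + (8.2 × 10⁻⁴)(-0.18) = -7.776 × 10⁻⁴.
Δρ = 1025 × (-7.776 × 10⁻⁴) = -0.797 kg m⁻³.
Negative Δρ: lighter below, statically unstable.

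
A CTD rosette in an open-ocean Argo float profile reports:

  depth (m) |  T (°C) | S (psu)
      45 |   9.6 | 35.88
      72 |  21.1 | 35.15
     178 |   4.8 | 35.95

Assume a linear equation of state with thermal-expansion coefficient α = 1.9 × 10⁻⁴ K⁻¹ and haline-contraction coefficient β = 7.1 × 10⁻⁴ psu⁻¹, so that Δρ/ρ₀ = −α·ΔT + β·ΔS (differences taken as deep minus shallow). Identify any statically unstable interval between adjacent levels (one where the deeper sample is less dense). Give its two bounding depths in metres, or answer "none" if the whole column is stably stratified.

45–72 m

Evaluate Δρ/ρ₀ = −αΔT + βΔS across each adjacent pair:
  45–72 m: −αΔT+βΔS = −(1.9 × 10⁻⁴)(+11.5)+(7.1 × 10⁻⁴)(-0.73) = -2.7 × 10⁻³ → UNSTABLE
  72–178 m: −αΔT+βΔS = −(1.9 × 10⁻⁴)(-16.3)+(7.1 × 10⁻⁴)(+0.80) = 3.7 × 10⁻³ → stable
The 45–72 m interval has Δρ < 0: lighter water underlies denser water.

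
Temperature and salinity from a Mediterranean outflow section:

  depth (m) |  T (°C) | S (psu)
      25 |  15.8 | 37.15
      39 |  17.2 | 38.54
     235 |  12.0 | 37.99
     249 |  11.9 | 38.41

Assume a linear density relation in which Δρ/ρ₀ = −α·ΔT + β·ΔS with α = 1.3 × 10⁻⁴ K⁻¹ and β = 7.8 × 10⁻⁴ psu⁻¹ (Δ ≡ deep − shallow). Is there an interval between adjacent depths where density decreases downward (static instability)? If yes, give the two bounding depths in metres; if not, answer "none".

Evaluate Δρ/ρ₀ = −αΔT + βΔS across each adjacent pair:
  25–39 m: −αΔT+βΔS = −(1.3 × 10⁻⁴)(+1.4)+(7.8 × 10⁻⁴)(+1.39) = 9.0 × 10⁻⁴ → stable
  39–235 m: −αΔT+βΔS = −(1.3 × 10⁻⁴)(-5.2)+(7.8 × 10⁻⁴)(-0.55) = 2.5 × 10⁻⁴ → stable
  235–249 m: −αΔT+βΔS = −(1.3 × 10⁻⁴)(-0.1)+(7.8 × 10⁻⁴)(+0.42) = 3.4 × 10⁻⁴ → stable
Every interval has Δρ > 0: the column is stably stratified throughout.

none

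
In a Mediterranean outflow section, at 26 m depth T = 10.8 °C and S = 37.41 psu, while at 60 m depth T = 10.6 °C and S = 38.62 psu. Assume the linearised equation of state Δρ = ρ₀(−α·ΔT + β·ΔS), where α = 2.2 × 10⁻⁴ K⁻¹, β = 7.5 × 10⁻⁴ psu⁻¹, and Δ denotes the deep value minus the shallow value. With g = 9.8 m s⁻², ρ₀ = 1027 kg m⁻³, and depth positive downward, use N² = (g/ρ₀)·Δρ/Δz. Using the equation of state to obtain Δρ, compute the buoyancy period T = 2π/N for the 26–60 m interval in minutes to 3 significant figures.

6.32 min

ΔT = -0.2 K, ΔS = +1.21 psu (deep − shallow).
Δρ/ρ₀ = −αΔT + βΔS = 4.40 × 10⁻⁵ + 9.075 × 10⁻⁴ = 9.515 × 10⁻⁴, so Δρ ≈ 0.9772 kg m⁻³.
N² = (g/ρ₀)·Δρ/Δz = g·(Δρ/ρ₀)/Δz = 9.8 × 9.515 × 10⁻⁴ / 34 = 2.7426 × 10⁻⁴ s⁻².
N = √(2.7426 × 10⁻⁴) = 0.016561 rad s⁻¹ → T = 2π/N = 379.40 s = 6.3233 min ≈ 6.32 min.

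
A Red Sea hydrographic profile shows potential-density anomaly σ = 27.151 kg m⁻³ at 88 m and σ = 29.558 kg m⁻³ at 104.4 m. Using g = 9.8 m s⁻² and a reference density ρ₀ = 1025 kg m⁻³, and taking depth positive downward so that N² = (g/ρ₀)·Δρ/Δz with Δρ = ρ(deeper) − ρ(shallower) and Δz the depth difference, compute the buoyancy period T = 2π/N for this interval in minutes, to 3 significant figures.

Δρ = 1029.558 − 1027.151 = 2.407 kg m⁻³ over Δz = 104.4 − 88 = 16.4 m.
N² = (9.8/1025) × (2.407/16.4) = 1.4032 × 10⁻³ s⁻².
N = √(1.4032 × 10⁻³) = 0.037459 rad s⁻¹, so T = 2π/N = 167.73 s = 2.7955 min ≈ 2.80 min.

2.80 min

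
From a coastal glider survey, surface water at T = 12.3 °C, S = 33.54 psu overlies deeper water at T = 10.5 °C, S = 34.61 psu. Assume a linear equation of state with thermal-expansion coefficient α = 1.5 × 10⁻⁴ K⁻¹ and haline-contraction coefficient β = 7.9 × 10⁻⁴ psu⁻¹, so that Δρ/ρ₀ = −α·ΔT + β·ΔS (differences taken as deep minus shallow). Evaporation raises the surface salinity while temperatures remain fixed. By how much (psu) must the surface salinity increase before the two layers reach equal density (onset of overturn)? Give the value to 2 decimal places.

1.41 psu

Neutral buoyancy requires −α(T_deep − T_surf) + β(S_deep − S_surf′) = 0.
S_surf′ = S_deep − (α/β)·ΔT = 34.61 − (1.5 × 10⁻⁴/7.9 × 10⁻⁴)·(-1.8) = 34.9518 psu.
Increase required: 34.9518 − 33.54 = 1.4118 psu.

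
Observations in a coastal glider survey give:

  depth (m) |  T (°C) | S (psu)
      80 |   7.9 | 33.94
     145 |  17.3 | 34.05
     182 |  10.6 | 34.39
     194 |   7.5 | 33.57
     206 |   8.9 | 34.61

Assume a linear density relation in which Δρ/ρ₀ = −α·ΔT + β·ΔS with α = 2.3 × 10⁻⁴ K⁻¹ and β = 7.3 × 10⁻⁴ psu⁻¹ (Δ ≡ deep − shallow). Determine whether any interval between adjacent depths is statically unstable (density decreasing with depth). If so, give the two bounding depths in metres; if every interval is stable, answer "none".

Evaluate Δρ/ρ₀ = −αΔT + βΔS across each adjacent pair:
  80–145 m: −αΔT+βΔS = −(2.3 × 10⁻⁴)(+9.4)+(7.3 × 10⁻⁴)(+0.11) = -2.1 × 10⁻³ → UNSTABLE
  145–182 m: −αΔT+βΔS = −(2.3 × 10⁻⁴)(-6.7)+(7.3 × 10⁻⁴)(+0.34) = 1.8 × 10⁻³ → stable
  182–194 m: −αΔT+βΔS = −(2.3 × 10⁻⁴)(-3.1)+(7.3 × 10⁻⁴)(-0.82) = 1.1 × 10⁻⁴ → stable
  194–206 m: −αΔT+βΔS = −(2.3 × 10⁻⁴)(+1.4)+(7.3 × 10⁻⁴)(+1.04) = 4.4 × 10⁻⁴ → stable
The 80–145 m interval has Δρ < 0: lighter water underlies denser water.

80–145 m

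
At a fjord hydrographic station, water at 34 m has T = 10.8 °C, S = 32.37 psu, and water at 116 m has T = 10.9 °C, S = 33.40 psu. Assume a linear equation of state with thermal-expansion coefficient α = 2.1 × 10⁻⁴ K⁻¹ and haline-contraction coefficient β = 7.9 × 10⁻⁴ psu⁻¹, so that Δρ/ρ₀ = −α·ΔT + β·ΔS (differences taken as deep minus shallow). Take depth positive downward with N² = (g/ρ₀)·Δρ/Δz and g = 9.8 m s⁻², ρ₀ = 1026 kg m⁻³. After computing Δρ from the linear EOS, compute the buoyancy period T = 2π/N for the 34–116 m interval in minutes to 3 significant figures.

ΔT = +0.1 K, ΔS = +1.03 psu (deep − shallow).
Δρ/ρ₀ = −αΔT + βΔS = -2.10 × 10⁻⁵ + 8.137 × 10⁻⁴ = 7.927 × 10⁻⁴, so Δρ ≈ 0.8133 kg m⁻³.
N² = (g/ρ₀)·Δρ/Δz = g·(Δρ/ρ₀)/Δz = 9.8 × 7.927 × 10⁻⁴ / 82 = 9.4737 × 10⁻⁵ s⁻².
N = √(9.4737 × 10⁻⁵) = 9.7333 × 10⁻³ rad s⁻¹ → T = 2π/N = 645.53 s = 10.759 min ≈ 10.8 min.

10.8 min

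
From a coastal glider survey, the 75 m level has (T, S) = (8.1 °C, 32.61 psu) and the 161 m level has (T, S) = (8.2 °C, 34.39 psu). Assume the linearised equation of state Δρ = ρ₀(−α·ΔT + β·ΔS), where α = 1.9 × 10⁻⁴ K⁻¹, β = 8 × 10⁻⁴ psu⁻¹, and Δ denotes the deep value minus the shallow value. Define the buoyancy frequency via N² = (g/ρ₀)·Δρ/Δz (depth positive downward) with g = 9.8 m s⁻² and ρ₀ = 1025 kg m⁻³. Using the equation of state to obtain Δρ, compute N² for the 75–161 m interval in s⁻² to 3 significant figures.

1.60 × 10⁻⁴ s⁻²

ΔT = +0.1 K, ΔS = +1.78 psu (deep − shallow).
Δρ/ρ₀ = −αΔT + βΔS = -1.90 × 10⁻⁵ + 1.424 × 10⁻³ = 1.405 × 10⁻³, so Δρ ≈ 1.440 kg m⁻³.
N² = (g/ρ₀)·Δρ/Δz = g·(Δρ/ρ₀)/Δz = 9.8 × 1.405 × 10⁻³ / 86 = 1.6010 × 10⁻⁴ s⁻² ≈ 1.60 × 10⁻⁴ s⁻².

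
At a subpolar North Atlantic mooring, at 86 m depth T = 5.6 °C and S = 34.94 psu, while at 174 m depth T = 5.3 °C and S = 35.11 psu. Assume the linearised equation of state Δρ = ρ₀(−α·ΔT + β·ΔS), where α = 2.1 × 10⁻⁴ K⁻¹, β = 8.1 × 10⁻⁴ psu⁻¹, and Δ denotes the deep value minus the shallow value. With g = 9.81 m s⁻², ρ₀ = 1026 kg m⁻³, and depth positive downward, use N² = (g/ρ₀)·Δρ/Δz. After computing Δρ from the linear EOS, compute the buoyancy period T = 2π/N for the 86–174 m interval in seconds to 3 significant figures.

ΔT = -0.3 K, ΔS = +0.17 psu (deep − shallow).
Δρ/ρ₀ = −αΔT + βΔS = 6.30 × 10⁻⁵ + 1.377 × 10⁻⁴ = 2.007 × 10⁻⁴, so Δρ ≈ 0.2059 kg m⁻³.
N² = (g/ρ₀)·Δρ/Δz = g·(Δρ/ρ₀)/Δz = 9.81 × 2.007 × 10⁻⁴ / 88 = 2.2373 × 10⁻⁵ s⁻².
N = √(2.2373 × 10⁻⁵) = 4.7300 × 10⁻³ rad s⁻¹ → T = 2π/N = 1.3284 × 10³ s ≈ 1.33 × 10³ s.

1.33 × 10³ s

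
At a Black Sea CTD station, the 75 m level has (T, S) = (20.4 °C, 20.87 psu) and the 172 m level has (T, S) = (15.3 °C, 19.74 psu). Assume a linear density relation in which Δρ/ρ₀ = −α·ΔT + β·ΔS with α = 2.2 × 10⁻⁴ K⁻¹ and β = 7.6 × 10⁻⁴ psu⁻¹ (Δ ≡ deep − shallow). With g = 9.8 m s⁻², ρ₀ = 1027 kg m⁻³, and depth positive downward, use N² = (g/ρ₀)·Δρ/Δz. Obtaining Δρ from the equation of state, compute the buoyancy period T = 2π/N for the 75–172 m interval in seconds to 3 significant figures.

1.22 × 10³ s

ΔT = -5.1 K, ΔS = -1.13 psu (deep − shallow).
Δρ/ρ₀ = −αΔT + βΔS = 1.122 × 10⁻³ − 8.588 × 10⁻⁴ = 2.632 × 10⁻⁴, so Δρ ≈ 0.2703 kg m⁻³.
N² = (g/ρ₀)·Δρ/Δz = g·(Δρ/ρ₀)/Δz = 9.8 × 2.632 × 10⁻⁴ / 97 = 2.6591 × 10⁻⁵ s⁻².
N = √(2.6591 × 10⁻⁵) = 5.1566 × 10⁻³ rad s⁻¹ → T = 2π/N = 1.2185 × 10³ s ≈ 1.22 × 10³ s.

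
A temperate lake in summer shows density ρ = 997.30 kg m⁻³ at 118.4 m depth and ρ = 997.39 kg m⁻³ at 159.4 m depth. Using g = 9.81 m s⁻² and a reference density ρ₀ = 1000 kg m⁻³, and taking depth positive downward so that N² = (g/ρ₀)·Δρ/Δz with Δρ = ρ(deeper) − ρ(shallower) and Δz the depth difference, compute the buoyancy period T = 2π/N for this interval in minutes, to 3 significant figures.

22.6 min

Δρ = 997.39 − 997.30 = 0.09 kg m⁻³ over Δz = 159.4 − 118.4 = 41 m.
N² = (9.81/1000) × (0.09/41) = 2.1534 × 10⁻⁵ s⁻².
N = √(2.1534 × 10⁻⁵) = 4.6405 × 10⁻³ rad s⁻¹, so T = 2π/N = 1.3540 × 10³ s = 22.567 min ≈ 22.6 min.
Since Δρ > 0 the layer is stably stratified.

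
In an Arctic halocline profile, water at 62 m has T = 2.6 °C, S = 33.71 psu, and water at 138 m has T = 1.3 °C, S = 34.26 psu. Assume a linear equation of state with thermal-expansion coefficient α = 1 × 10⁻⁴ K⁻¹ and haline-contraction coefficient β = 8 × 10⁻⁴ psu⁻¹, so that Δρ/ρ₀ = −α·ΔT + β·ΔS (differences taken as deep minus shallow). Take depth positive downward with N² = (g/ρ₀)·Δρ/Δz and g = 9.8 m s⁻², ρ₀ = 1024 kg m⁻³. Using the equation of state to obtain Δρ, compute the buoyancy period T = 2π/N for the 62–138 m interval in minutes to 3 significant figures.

ΔT = -1.3 K, ΔS = +0.55 psu (deep − shallow).
Δρ/ρ₀ = −αΔT + βΔS = 1.30 × 10⁻⁴ + 4.40 × 10⁻⁴ = 5.70 × 10⁻⁴, so Δρ ≈ 0.5837 kg m⁻³.
N² = (g/ρ₀)·Δρ/Δz = g·(Δρ/ρ₀)/Δz = 9.8 × 5.70 × 10⁻⁴ / 76 = 7.3500 × 10⁻⁵ s⁻².
N = √(7.3500 × 10⁻⁵) = 8.5732 × 10⁻³ rad s⁻¹ → T = 2π/N = 732.89 s = 12.215 min ≈ 12.2 min.

12.2 min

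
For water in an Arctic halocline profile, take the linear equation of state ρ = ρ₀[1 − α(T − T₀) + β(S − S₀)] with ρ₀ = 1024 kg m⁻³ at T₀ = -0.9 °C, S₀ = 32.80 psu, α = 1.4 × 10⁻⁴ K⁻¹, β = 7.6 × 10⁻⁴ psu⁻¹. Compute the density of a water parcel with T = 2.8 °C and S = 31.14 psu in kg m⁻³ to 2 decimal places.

T − T₀ = +3.7 K, S − S₀ = -1.66 psu.
Bracket = 1 − α·(+3.7) + β·(-1.66) = 1 + (-1.7796 × 10⁻³) = 0.9982204.
ρ = 1024 × 0.9982204 = 1022.18 kg m⁻³.

1022.18 kg m⁻³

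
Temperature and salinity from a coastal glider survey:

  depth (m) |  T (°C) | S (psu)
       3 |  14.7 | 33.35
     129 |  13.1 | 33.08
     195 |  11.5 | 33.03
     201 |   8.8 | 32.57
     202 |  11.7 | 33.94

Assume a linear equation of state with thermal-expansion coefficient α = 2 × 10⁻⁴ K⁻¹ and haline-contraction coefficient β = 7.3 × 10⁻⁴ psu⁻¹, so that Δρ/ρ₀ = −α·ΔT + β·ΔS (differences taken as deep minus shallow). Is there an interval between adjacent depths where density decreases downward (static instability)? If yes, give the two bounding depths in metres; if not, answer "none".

none

Evaluate Δρ/ρ₀ = −αΔT + βΔS across each adjacent pair:
  3–129 m: −αΔT+βΔS = −(2 × 10⁻⁴)(-1.6)+(7.3 × 10⁻⁴)(-0.27) = 1.2 × 10⁻⁴ → stable
  129–195 m: −αΔT+βΔS = −(2 × 10⁻⁴)(-1.6)+(7.3 × 10⁻⁴)(-0.05) = 2.8 × 10⁻⁴ → stable
  195–201 m: −αΔT+βΔS = −(2 × 10⁻⁴)(-2.7)+(7.3 × 10⁻⁴)(-0.46) = 2.0 × 10⁻⁴ → stable
  201–202 m: −αΔT+βΔS = −(2 × 10⁻⁴)(+2.9)+(7.3 × 10⁻⁴)(+1.37) = 4.2 × 10⁻⁴ → stable
Every interval has Δρ > 0: the column is stably stratified throughout.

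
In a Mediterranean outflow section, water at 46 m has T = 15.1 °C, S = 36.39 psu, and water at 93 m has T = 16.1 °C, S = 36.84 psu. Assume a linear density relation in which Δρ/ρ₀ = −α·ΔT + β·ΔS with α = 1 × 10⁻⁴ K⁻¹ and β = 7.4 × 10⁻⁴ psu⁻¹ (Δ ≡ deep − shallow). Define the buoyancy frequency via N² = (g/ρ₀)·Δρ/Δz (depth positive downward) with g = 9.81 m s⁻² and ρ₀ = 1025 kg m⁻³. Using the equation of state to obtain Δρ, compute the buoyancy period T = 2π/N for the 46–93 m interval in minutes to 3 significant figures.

15.0 min

ΔT = +1.0 K, ΔS = +0.45 psu (deep − shallow).
Δρ/ρ₀ = −αΔT + βΔS = -1.00 × 10⁻⁴ + 3.33 × 10⁻⁴ = 2.33 × 10⁻⁴, so Δρ ≈ 0.2388 kg m⁻³.
N² = (g/ρ₀)·Δρ/Δz = g·(Δρ/ρ₀)/Δz = 9.81 × 2.33 × 10⁻⁴ / 47 = 4.8633 × 10⁻⁵ s⁻².
N = √(4.8633 × 10⁻⁵) = 6.9737 × 10⁻³ rad s⁻¹ → T = 2π/N = 900.98 s = 15.016 min ≈ 15.0 min.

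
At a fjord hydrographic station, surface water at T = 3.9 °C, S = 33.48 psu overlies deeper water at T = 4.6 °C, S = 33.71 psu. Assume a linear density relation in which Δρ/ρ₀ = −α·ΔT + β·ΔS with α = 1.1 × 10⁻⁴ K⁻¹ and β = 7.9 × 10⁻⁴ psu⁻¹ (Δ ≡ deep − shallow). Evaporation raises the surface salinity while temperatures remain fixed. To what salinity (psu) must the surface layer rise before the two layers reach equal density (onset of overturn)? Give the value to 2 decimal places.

33.61 psu

Neutral buoyancy requires −α(T_deep − T_surf) + β(S_deep − S_surf′) = 0.
S_surf′ = S_deep − (α/β)·ΔT = 33.71 − (1.1 × 10⁻⁴/7.9 × 10⁻⁴)·(+0.7) = 33.6125 psu.
Increase required: 33.6125 − 33.48 = 0.1325 psu.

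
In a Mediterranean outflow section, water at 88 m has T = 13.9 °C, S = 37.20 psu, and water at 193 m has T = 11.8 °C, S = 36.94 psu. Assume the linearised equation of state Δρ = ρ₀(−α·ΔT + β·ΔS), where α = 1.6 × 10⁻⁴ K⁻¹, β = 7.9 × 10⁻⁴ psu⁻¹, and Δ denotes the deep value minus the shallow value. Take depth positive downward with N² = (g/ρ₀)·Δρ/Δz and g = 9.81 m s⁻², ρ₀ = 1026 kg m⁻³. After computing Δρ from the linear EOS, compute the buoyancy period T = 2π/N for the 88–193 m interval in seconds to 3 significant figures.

ΔT = -2.1 K, ΔS = -0.26 psu (deep − shallow).
Δρ/ρ₀ = −αΔT + βΔS = 3.36 × 10⁻⁴ − 2.054 × 10⁻⁴ = 1.306 × 10⁻⁴, so Δρ ≈ 0.1340 kg m⁻³.
N² = (g/ρ₀)·Δρ/Δz = g·(Δρ/ρ₀)/Δz = 9.81 × 1.306 × 10⁻⁴ / 105 = 1.2202 × 10⁻⁵ s⁻².
N = √(1.2202 × 10⁻⁵) = 3.4931 × 10⁻³ rad s⁻¹ → T = 2π/N = 1.7987 × 10³ s ≈ 1.80 × 10³ s.

1.80 × 10³ s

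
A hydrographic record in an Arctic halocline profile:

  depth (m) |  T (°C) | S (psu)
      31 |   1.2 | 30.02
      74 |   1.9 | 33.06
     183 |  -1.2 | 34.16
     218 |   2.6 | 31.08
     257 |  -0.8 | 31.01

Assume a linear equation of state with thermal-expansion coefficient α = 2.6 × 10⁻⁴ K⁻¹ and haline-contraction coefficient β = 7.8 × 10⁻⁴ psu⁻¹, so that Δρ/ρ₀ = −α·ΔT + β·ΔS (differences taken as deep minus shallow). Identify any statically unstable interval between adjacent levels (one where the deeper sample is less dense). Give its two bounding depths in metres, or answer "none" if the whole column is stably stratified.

Evaluate Δρ/ρ₀ = −αΔT + βΔS across each adjacent pair:
  31–74 m: −αΔT+βΔS = −(2.6 × 10⁻⁴)(+0.7)+(7.8 × 10⁻⁴)(+3.04) = 2.2 × 10⁻³ → stable
  74–183 m: −αΔT+βΔS = −(2.6 × 10⁻⁴)(-3.1)+(7.8 × 10⁻⁴)(+1.10) = 1.7 × 10⁻³ → stable
  183–218 m: −αΔT+βΔS = −(2.6 × 10⁻⁴)(+3.8)+(7.8 × 10⁻⁴)(-3.08) = -3.4 × 10⁻³ → UNSTABLE
  218–257 m: −αΔT+βΔS = −(2.6 × 10⁻⁴)(-3.4)+(7.8 × 10⁻⁴)(-0.07) = 8.3 × 10⁻⁴ → stable
The 183–218 m interval has Δρ < 0: lighter water underlies denser water.

183–218 m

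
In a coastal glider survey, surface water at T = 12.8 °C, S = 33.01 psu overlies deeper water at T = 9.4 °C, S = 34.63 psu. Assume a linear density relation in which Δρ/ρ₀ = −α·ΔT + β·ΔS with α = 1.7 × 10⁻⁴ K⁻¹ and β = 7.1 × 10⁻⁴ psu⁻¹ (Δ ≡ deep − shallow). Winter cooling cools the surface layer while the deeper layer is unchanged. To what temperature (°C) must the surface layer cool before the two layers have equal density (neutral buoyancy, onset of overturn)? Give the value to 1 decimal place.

Neutral buoyancy requires Δρ = 0, i.e. −α(T_deep − T_surf′) + β(S_deep − S_surf) = 0.
T_surf′ = T_deep − (β/α)·ΔS = 9.4 − (7.1 × 10⁻⁴/1.7 × 10⁻⁴)·(+1.62) = 2.634 °C.
Cooling required: 12.8 − (2.634) = 10.166 °C.

2.6 °C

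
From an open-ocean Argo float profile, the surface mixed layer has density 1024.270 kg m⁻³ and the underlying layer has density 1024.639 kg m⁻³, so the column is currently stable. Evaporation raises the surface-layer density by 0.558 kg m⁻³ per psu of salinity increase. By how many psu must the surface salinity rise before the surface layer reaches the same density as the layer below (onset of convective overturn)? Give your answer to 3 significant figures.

Density deficit of the surface layer: 1024.639 − 1024.270 = 0.369 kg m⁻³.
Required change = 0.369 / 0.558 = 0.661 psu.

0.661 psu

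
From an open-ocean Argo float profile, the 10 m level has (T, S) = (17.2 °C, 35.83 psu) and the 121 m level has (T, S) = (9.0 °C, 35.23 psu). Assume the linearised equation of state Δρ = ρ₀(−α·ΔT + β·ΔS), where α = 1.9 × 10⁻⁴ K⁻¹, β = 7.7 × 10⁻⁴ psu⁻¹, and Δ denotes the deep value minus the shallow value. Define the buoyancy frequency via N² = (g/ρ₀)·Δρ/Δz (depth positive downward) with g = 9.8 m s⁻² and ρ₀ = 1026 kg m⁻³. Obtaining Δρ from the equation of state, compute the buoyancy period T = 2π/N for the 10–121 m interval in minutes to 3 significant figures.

10.6 min

ΔT = -8.2 K, ΔS = -0.60 psu (deep − shallow).
Δρ/ρ₀ = −αΔT + βΔS = 1.558 × 10⁻³ − 4.62 × 10⁻⁴ = 1.096 × 10⁻³, so Δρ ≈ 1.124 kg m⁻³.
N² = (g/ρ₀)·Δρ/Δz = g·(Δρ/ρ₀)/Δz = 9.8 × 1.096 × 10⁻³ / 111 = 9.6764 × 10⁻⁵ s⁻².
N = √(9.6764 × 10⁻⁵) = 9.8369 × 10⁻³ rad s⁻¹ → T = 2π/N = 638.74 s = 10.646 min ≈ 10.6 min.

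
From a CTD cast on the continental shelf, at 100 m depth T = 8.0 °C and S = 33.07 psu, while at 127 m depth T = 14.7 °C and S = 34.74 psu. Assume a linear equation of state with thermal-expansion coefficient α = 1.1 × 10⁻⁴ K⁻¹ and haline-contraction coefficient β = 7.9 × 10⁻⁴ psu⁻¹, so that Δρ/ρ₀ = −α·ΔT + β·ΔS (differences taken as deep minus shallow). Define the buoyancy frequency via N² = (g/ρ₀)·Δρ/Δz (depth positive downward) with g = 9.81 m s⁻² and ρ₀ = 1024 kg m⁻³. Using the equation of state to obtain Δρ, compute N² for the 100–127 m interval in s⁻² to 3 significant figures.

ΔT = +6.7 K, ΔS = +1.67 psu (deep − shallow).
Δρ/ρ₀ = −αΔT + βΔS = -7.37 × 10⁻⁴ + 1.3193 × 10⁻³ = 5.823 × 10⁻⁴, so Δρ ≈ 0.5963 kg m⁻³.
N² = (g/ρ₀)·Δρ/Δz = g·(Δρ/ρ₀)/Δz = 9.81 × 5.823 × 10⁻⁴ / 27 = 2.1157 × 10⁻⁴ s⁻² ≈ 2.12 × 10⁻⁴ s⁻².

2.12 × 10⁻⁴ s⁻²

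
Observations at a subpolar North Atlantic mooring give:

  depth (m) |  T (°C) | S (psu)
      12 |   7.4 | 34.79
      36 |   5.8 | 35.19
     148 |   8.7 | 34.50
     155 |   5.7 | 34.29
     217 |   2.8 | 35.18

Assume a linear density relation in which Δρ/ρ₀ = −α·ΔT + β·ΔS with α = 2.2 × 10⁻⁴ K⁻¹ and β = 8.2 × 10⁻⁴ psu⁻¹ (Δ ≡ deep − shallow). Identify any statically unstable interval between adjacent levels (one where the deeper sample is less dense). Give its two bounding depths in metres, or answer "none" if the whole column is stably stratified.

Evaluate Δρ/ρ₀ = −αΔT + βΔS across each adjacent pair:
  12–36 m: −αΔT+βΔS = −(2.2 × 10⁻⁴)(-1.6)+(8.2 × 10⁻⁴)(+0.40) = 6.8 × 10⁻⁴ → stable
  36–148 m: −αΔT+βΔS = −(2.2 × 10⁻⁴)(+2.9)+(8.2 × 10⁻⁴)(-0.69) = -1.2 × 10⁻³ → UNSTABLE
  148–155 m: −αΔT+βΔS = −(2.2 × 10⁻⁴)(-3.0)+(8.2 × 10⁻⁴)(-0.21) = 4.9 × 10⁻⁴ → stable
  155–217 m: −αΔT+βΔS = −(2.2 × 10⁻⁴)(-2.9)+(8.2 × 10⁻⁴)(+0.89) = 1.4 × 10⁻³ → stable
The 36–148 m interval has Δρ < 0: lighter water underlies denser water.

36–148 m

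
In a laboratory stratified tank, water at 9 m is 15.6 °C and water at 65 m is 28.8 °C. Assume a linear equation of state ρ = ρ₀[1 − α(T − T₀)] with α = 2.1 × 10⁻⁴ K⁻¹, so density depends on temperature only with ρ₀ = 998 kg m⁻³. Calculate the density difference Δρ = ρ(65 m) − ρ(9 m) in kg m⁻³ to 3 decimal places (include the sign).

-2.766 kg m⁻³

ΔT = +13.2 K, Δρ/ρ₀ = −αΔT = -2.772 × 10⁻³.
Δρ = 998 × (-2.772 × 10⁻³) = -2.766 kg m⁻³.
Negative Δρ: lighter below, statically unstable.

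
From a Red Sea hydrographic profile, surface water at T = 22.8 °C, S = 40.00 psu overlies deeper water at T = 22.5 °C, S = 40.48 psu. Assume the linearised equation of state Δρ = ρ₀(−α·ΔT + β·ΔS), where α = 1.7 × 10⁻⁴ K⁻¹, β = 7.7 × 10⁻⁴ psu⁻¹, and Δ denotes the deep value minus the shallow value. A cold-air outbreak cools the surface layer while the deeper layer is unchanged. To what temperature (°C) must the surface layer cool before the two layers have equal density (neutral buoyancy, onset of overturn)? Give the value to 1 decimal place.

20.3 °C

Neutral buoyancy requires Δρ = 0, i.e. −α(T_deep − T_surf′) + β(S_deep − S_surf) = 0.
T_surf′ = T_deep − (β/α)·ΔS = 22.5 − (7.7 × 10⁻⁴/1.7 × 10⁻⁴)·(+0.48) = 20.326 °C.
Cooling required: 22.8 − (20.326) = 2.474 °C.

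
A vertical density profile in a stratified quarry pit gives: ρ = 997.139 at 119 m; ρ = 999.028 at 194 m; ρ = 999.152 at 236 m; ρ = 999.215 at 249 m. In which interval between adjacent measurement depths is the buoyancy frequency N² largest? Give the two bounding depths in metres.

Compute the density gradient over each adjacent pair:
  119–194 m: Δρ/Δz = 1.889/75 = 0.025 kg m⁻⁴
  194–236 m: Δρ/Δz = 0.124/42 = 3.0 × 10⁻³ kg m⁻⁴
  236–249 m: Δρ/Δz = 0.063/13 = 4.8 × 10⁻³ kg m⁻⁴
The largest gradient is in the 119–194 m interval — the pycnocline.

119–194 m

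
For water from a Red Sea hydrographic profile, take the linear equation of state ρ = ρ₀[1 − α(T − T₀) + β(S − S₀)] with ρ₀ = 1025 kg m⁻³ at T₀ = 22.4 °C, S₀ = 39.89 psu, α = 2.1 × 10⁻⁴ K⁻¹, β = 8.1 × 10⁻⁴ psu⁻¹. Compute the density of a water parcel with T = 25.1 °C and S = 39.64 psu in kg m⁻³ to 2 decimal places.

1024.21 kg m⁻³

T − T₀ = +2.7 K, S − S₀ = -0.25 psu.
Bracket = 1 − α·(+2.7) + β·(-0.25) = 1 + (-7.695 × 10⁻⁴) = 0.9992305.
ρ = 1025 × 0.9992305 = 1024.21 kg m⁻³.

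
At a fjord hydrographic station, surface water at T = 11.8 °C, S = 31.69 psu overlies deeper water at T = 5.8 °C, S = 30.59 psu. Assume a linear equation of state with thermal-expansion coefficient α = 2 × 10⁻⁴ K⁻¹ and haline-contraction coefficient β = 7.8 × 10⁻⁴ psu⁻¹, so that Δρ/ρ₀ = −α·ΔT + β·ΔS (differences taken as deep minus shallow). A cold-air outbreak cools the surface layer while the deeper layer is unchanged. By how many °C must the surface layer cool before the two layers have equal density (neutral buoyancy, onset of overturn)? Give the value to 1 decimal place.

Neutral buoyancy requires Δρ = 0, i.e. −α(T_deep − T_surf′) + β(S_deep − S_surf) = 0.
T_surf′ = T_deep − (β/α)·ΔS = 5.8 − (7.8 × 10⁻⁴/2 × 10⁻⁴)·(-1.10) = 10.090 °C.
Cooling required: 11.8 − (10.090) = 1.710 °C.

1.7 °C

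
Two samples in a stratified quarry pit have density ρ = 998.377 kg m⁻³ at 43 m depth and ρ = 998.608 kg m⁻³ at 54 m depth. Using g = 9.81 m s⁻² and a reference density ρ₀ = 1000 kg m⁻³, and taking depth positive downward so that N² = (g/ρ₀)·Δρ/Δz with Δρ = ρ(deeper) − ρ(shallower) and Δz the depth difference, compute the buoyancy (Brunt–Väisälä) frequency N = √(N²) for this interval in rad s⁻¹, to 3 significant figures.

Δρ = 998.608 − 998.377 = 0.231 kg m⁻³ over Δz = 54 − 43 = 11 m.
N² = (9.81/1000) × (0.231/11) = 2.0601 × 10⁻⁴ s⁻².
N = √(2.0601 × 10⁻⁴) = 0.014353 rad s⁻¹ ≈ 0.0144 rad s⁻¹.

0.0144 rad s⁻¹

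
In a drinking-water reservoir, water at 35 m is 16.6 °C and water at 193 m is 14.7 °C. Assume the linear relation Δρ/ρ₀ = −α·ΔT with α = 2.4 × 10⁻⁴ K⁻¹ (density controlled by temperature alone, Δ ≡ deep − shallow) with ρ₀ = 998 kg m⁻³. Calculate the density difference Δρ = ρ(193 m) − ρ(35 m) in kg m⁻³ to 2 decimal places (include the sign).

ΔT = -1.9 K, Δρ/ρ₀ = −αΔT = 4.56 × 10⁻⁴.
Δρ = 998 × (4.56 × 10⁻⁴) = +0.46 kg m⁻³.
Positive Δρ: denser below, stable.

+0.46 kg m⁻³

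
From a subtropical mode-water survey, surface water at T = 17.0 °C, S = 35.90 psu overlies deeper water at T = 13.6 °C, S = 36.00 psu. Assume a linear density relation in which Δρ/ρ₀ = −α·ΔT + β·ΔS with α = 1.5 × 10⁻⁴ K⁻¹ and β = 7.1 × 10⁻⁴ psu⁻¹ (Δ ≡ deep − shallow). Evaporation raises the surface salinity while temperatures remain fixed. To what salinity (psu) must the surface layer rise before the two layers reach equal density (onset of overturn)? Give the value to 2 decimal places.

Neutral buoyancy requires −α(T_deep − T_surf) + β(S_deep − S_surf′) = 0.
S_surf′ = S_deep − (α/β)·ΔT = 36.00 − (1.5 × 10⁻⁴/7.1 × 10⁻⁴)·(-3.4) = 36.7183 psu.
Increase required: 36.7183 − 35.90 = 0.8183 psu.

36.72 psu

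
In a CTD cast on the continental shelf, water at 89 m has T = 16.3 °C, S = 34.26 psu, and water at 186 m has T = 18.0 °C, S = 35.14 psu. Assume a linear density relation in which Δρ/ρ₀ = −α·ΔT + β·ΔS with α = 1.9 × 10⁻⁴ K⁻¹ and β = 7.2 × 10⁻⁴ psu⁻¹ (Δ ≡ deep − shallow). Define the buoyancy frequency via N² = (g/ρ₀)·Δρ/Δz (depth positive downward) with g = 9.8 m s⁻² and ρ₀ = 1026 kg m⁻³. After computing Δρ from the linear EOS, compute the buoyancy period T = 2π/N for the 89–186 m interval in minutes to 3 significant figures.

ΔT = +1.7 K, ΔS = +0.88 psu (deep − shallow).
Δρ/ρ₀ = −αΔT + βΔS = -3.23 × 10⁻⁴ + 6.336 × 10⁻⁴ = 3.106 × 10⁻⁴, so Δρ ≈ 0.3187 kg m⁻³.
N² = (g/ρ₀)·Δρ/Δz = g·(Δρ/ρ₀)/Δz = 9.8 × 3.106 × 10⁻⁴ / 97 = 3.1380 × 10⁻⁵ s⁻².
N = √(3.1380 × 10⁻⁵) = 5.6018 × 10⁻³ rad s⁻¹ → T = 2π/N = 1.1216 × 10³ s = 18.693 min ≈ 18.7 min.

18.7 min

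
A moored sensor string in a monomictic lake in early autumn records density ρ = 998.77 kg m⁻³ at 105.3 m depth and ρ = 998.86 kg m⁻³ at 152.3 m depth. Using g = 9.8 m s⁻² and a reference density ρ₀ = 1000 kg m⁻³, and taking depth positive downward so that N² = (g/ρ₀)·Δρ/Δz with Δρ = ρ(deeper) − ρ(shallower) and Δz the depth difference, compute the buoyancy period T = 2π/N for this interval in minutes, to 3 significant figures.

Δρ = 998.86 − 998.77 = 0.09 kg m⁻³ over Δz = 152.3 − 105.3 = 47 m.
N² = (9.8/1000) × (0.09/47) = 1.8766 × 10⁻⁵ s⁻².
N = √(1.8766 × 10⁻⁵) = 4.3320 × 10⁻³ rad s⁻¹, so T = 2π/N = 1.4504 × 10³ s = 24.173 min ≈ 24.2 min.

24.2 min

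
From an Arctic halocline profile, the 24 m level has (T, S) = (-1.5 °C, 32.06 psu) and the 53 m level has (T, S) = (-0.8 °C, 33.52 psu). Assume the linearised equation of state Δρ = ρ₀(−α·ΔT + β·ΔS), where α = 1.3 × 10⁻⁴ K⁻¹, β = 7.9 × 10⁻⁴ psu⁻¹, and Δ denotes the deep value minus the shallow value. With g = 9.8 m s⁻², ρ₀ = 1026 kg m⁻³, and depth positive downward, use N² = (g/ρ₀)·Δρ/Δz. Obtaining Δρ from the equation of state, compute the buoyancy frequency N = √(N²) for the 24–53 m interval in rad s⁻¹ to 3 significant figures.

ΔT = +0.7 K, ΔS = +1.46 psu (deep − shallow).
Δρ/ρ₀ = −αΔT + βΔS = -9.10 × 10⁻⁵ + 1.1534 × 10⁻³ = 1.0624 × 10⁻³, so Δρ ≈ 1.090 kg m⁻³.
N² = (g/ρ₀)·Δρ/Δz = g·(Δρ/ρ₀)/Δz = 9.8 × 1.0624 × 10⁻³ / 29 = 3.5902 × 10⁻⁴ s⁻².
N = √(3.5902 × 10⁻⁴) = 0.018948 rad s⁻¹ ≈ 0.0189 rad s⁻¹.

0.0189 rad s⁻¹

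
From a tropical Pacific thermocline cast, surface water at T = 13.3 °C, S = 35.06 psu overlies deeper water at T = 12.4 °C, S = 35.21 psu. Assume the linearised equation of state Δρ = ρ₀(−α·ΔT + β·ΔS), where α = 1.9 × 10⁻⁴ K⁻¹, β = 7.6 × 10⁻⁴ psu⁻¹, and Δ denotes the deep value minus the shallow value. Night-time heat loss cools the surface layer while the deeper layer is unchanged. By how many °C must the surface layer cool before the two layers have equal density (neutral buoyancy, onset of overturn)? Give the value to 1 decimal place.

1.5 °C

Neutral buoyancy requires Δρ = 0, i.e. −α(T_deep − T_surf′) + β(S_deep − S_surf) = 0.
T_surf′ = T_deep − (β/α)·ΔS = 12.4 − (7.6 × 10⁻⁴/1.9 × 10⁻⁴)·(+0.15) = 11.800 °C.
Cooling required: 13.3 − (11.800) = 1.500 °C.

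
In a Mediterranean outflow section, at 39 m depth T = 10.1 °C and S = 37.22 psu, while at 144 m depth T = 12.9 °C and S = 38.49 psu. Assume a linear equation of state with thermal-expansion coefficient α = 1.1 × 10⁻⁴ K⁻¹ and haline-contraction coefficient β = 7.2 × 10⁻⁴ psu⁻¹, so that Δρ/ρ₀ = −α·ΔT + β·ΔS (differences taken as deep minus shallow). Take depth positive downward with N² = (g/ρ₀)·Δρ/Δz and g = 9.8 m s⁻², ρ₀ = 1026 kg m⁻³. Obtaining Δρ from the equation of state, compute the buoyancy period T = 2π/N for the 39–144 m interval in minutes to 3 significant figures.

13.9 min

ΔT = +2.8 K, ΔS = +1.27 psu (deep − shallow).
Δρ/ρ₀ = −αΔT + βΔS = -3.08 × 10⁻⁴ + 9.144 × 10⁻⁴ = 6.064 × 10⁻⁴, so Δρ ≈ 0.6222 kg m⁻³.
N² = (g/ρ₀)·Δρ/Δz = g·(Δρ/ρ₀)/Δz = 9.8 × 6.064 × 10⁻⁴ / 105 = 5.6597 × 10⁻⁵ s⁻².
N = √(5.6597 × 10⁻⁵) = 7.5231 × 10⁻³ rad s⁻¹ → T = 2π/N = 835.19 s = 13.920 min ≈ 13.9 min.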